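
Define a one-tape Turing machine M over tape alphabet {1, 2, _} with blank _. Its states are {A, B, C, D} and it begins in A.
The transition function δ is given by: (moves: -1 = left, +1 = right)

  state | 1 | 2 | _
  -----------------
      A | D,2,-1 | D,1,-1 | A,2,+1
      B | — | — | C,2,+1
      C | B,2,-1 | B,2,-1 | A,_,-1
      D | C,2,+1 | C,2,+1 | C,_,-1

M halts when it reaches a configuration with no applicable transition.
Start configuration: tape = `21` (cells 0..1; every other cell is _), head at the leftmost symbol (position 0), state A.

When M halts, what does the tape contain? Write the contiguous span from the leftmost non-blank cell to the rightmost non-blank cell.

state=A head=0 tape=___[2]1   (A,2)→(D,1,-1)
state=D head=-1 tape=__[_]11   (D,_)→(C,_,-1)
state=C head=-2 tape=_[_]_11   (C,_)→(A,_,-1)
state=A head=-3 tape=[_]__11   (A,_)→(A,2,+1)
state=A head=-2 tape=2[_]_11   (A,_)→(A,2,+1)
state=A head=-1 tape=22[_]11   (A,_)→(A,2,+1)
state=A head=0 tape=222[1]1   (A,1)→(D,2,-1)
state=D head=-1 tape=22[2]21   (D,2)→(C,2,+1)
state=C head=0 tape=222[2]1   (C,2)→(B,2,-1)
state=B head=-1 tape=22[2]21
The non-blank tape span at halt is 22221.

22221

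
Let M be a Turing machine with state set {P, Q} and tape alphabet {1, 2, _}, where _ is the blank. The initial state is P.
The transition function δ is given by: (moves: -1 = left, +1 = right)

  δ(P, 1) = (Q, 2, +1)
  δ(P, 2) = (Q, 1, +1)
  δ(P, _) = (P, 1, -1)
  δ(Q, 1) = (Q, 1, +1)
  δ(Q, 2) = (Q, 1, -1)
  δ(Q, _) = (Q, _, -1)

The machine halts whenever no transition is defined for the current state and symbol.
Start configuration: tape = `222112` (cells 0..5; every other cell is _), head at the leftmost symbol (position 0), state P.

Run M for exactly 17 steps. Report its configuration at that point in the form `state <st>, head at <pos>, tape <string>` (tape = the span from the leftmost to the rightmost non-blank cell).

state=P head=0 tape=[2]22112_   (P,2)→(Q,1,+1)
state=Q head=1 tape=1[2]2112_   (Q,2)→(Q,1,-1)
state=Q head=0 tape=[1]12112_   (Q,1)→(Q,1,+1)
state=Q head=1 tape=1[1]2112_   (Q,1)→(Q,1,+1)
state=Q head=2 tape=11[2]112_   (Q,2)→(Q,1,-1)
state=Q head=1 tape=1[1]1112_   (Q,1)→(Q,1,+1)
state=Q head=2 tape=11[1]112_   (Q,1)→(Q,1,+1)
state=Q head=3 tape=111[1]12_   (Q,1)→(Q,1,+1)
state=Q head=4 tape=1111[1]2_   (Q,1)→(Q,1,+1)
state=Q head=5 tape=11111[2]_   (Q,2)→(Q,1,-1)
state=Q head=4 tape=1111[1]1_   (Q,1)→(Q,1,+1)
state=Q head=5 tape=11111[1]_   (Q,1)→(Q,1,+1)
state=Q head=6 tape=111111[_]   (Q,_)→(Q,_,-1)
state=Q head=5 tape=11111[1]_   (Q,1)→(Q,1,+1)
state=Q head=6 tape=111111[_]   (Q,_)→(Q,_,-1)
state=Q head=5 tape=11111[1]_   (Q,1)→(Q,1,+1)
state=Q head=6 tape=111111[_]   (Q,_)→(Q,_,-1)
state=Q head=5 tape=11111[1]_
After 17 steps: state Q, head at 5, tape 111111.

state Q, head at 5, tape 111111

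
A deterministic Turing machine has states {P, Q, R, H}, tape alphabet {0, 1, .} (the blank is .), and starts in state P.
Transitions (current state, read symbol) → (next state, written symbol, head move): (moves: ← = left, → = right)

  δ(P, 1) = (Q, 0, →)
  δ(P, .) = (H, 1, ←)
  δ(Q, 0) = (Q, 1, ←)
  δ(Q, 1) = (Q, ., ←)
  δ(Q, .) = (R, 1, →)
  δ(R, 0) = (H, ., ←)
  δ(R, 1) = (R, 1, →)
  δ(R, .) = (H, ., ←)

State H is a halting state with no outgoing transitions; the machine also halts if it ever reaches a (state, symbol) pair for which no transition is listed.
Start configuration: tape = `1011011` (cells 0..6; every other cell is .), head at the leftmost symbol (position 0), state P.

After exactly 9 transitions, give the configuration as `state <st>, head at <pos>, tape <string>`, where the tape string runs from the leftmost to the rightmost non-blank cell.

state=P head=0 tape=.[1]011011   (P,1)→(Q,0,→)
state=Q head=1 tape=.0[0]11011   (Q,0)→(Q,1,←)
state=Q head=0 tape=.[0]111011   (Q,0)→(Q,1,←)
state=Q head=-1 tape=[.]1111011   (Q,.)→(R,1,→)
state=R head=0 tape=1[1]111011   (R,1)→(R,1,→)
state=R head=1 tape=11[1]11011   (R,1)→(R,1,→)
state=R head=2 tape=111[1]1011   (R,1)→(R,1,→)
state=R head=3 tape=1111[1]011   (R,1)→(R,1,→)
state=R head=4 tape=11111[0]11   (R,0)→(H,.,←)
state=H head=3 tape=1111[1].11
After 9 steps: state H, head at 3, tape 11111.11.

state H, head at 3, tape 11111.11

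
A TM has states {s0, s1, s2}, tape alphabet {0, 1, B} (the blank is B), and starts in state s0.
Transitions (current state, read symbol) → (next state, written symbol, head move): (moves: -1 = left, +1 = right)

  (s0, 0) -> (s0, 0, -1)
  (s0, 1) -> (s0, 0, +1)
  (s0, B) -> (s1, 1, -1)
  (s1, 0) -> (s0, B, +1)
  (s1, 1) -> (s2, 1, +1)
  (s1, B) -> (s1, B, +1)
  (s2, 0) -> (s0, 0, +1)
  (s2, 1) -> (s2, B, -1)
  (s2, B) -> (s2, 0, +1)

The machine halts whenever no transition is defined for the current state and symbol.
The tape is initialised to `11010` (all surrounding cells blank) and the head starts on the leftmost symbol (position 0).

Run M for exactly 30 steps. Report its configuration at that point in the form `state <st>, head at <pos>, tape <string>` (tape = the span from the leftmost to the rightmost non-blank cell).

state=s0 head=0 tape=BBBB[1]1010   (s0,1)→(s0,0,+1)
state=s0 head=1 tape=BBBB0[1]010   (s0,1)→(s0,0,+1)
state=s0 head=2 tape=BBBB00[0]10   (s0,0)→(s0,0,-1)
state=s0 head=1 tape=BBBB0[0]010   (s0,0)→(s0,0,-1)
state=s0 head=0 tape=BBBB[0]0010   (s0,0)→(s0,0,-1)
state=s0 head=-1 tape=BBB[B]00010   (s0,B)→(s1,1,-1)
state=s1 head=-2 tape=BB[B]100010   (s1,B)→(s1,B,+1)
state=s1 head=-1 tape=BBB[1]00010   (s1,1)→(s2,1,+1)
state=s2 head=0 tape=BBB1[0]0010   (s2,0)→(s0,0,+1)
state=s0 head=1 tape=BBB10[0]010   (s0,0)→(s0,0,-1)
state=s0 head=0 tape=BBB1[0]0010   (s0,0)→(s0,0,-1)
state=s0 head=-1 tape=BBB[1]00010   (s0,1)→(s0,0,+1)
state=s0 head=0 tape=BBB0[0]0010   (s0,0)→(s0,0,-1)
state=s0 head=-1 tape=BBB[0]00010   (s0,0)→(s0,0,-1)
state=s0 head=-2 tape=BB[B]000010   (s0,B)→(s1,1,-1)
state=s1 head=-3 tape=B[B]1000010   (s1,B)→(s1,B,+1)
state=s1 head=-2 tape=BB[1]000010   (s1,1)→(s2,1,+1)
state=s2 head=-1 tape=BB1[0]00010   (s2,0)→(s0,0,+1)
state=s0 head=0 tape=BB10[0]0010   (s0,0)→(s0,0,-1)
state=s0 head=-1 tape=BB1[0]00010   (s0,0)→(s0,0,-1)
state=s0 head=-2 tape=BB[1]000010   (s0,1)→(s0,0,+1)
state=s0 head=-1 tape=BB0[0]00010   (s0,0)→(s0,0,-1)
state=s0 head=-2 tape=BB[0]000010   (s0,0)→(s0,0,-1)
state=s0 head=-3 tape=B[B]0000010   (s0,B)→(s1,1,-1)
state=s1 head=-4 tape=[B]10000010   (s1,B)→(s1,B,+1)
state=s1 head=-3 tape=B[1]0000010   (s1,1)→(s2,1,+1)
state=s2 head=-2 tape=B1[0]000010   (s2,0)→(s0,0,+1)
state=s0 head=-1 tape=B10[0]00010   (s0,0)→(s0,0,-1)
state=s0 head=-2 tape=B1[0]000010   (s0,0)→(s0,0,-1)
state=s0 head=-3 tape=B[1]0000010   (s0,1)→(s0,0,+1)
state=s0 head=-2 tape=B0[0]000010
After 30 steps: state s0, head at -2, tape 00000010.

state s0, head at -2, tape 00000010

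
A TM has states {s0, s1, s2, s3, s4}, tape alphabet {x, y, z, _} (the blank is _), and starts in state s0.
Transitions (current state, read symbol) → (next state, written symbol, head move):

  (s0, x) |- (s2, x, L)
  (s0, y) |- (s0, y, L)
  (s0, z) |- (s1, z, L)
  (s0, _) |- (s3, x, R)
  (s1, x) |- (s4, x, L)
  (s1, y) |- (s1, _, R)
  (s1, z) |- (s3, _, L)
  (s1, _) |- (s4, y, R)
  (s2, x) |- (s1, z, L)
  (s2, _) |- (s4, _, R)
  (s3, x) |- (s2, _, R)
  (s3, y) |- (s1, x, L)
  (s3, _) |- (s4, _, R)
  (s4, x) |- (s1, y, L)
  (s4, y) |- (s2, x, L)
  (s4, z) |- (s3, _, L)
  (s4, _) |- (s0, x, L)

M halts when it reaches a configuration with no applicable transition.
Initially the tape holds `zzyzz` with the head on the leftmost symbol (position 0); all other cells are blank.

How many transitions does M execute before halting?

state=s0 head=0 tape=__[z]zyzz   (s0,z)→(s1,z,L)
state=s1 head=-1 tape=_[_]zzyzz   (s1,_)→(s4,y,R)
state=s4 head=0 tape=_y[z]zyzz   (s4,z)→(s3,_,L)
state=s3 head=-1 tape=_[y]_zyzz   (s3,y)→(s1,x,L)
state=s1 head=-2 tape=[_]x_zyzz   (s1,_)→(s4,y,R)
state=s4 head=-1 tape=y[x]_zyzz   (s4,x)→(s1,y,L)
state=s1 head=-2 tape=[y]y_zyzz   (s1,y)→(s1,_,R)
state=s1 head=-1 tape=_[y]_zyzz   (s1,y)→(s1,_,R)
state=s1 head=0 tape=__[_]zyzz   (s1,_)→(s4,y,R)
state=s4 head=1 tape=__y[z]yzz   (s4,z)→(s3,_,L)
state=s3 head=0 tape=__[y]_yzz   (s3,y)→(s1,x,L)
state=s1 head=-1 tape=_[_]x_yzz   (s1,_)→(s4,y,R)
state=s4 head=0 tape=_y[x]_yzz   (s4,x)→(s1,y,L)
state=s1 head=-1 tape=_[y]y_yzz   (s1,y)→(s1,_,R)
state=s1 head=0 tape=__[y]_yzz   (s1,y)→(s1,_,R)
state=s1 head=1 tape=___[_]yzz   (s1,_)→(s4,y,R)
state=s4 head=2 tape=___y[y]zz   (s4,y)→(s2,x,L)
state=s2 head=1 tape=___[y]xzz
M halts after 17 transitions.

17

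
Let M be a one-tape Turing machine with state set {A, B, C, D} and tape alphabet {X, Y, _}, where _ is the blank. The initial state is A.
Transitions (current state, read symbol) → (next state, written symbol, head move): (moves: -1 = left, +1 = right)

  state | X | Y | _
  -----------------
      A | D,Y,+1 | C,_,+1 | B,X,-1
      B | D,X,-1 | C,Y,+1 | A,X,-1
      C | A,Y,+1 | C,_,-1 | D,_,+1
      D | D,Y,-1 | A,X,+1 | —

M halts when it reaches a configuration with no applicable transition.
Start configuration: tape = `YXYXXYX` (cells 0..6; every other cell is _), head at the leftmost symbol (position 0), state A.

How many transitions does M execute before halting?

A | [Y]XYXXYX_   read Y → write _, move +1, go to C
C | _[X]YXXYX_   read X → write Y, move +1, go to A
A | _Y[Y]XXYX_   read Y → write _, move +1, go to C
C | _Y_[X]XYX_   read X → write Y, move +1, go to A
A | _Y_Y[X]YX_   read X → write Y, move +1, go to D
D | _Y_YY[Y]X_   read Y → write X, move +1, go to A
A | _Y_YYX[X]_   read X → write Y, move +1, go to D
D | _Y_YYXY[_]
M halts after 7 transitions.

7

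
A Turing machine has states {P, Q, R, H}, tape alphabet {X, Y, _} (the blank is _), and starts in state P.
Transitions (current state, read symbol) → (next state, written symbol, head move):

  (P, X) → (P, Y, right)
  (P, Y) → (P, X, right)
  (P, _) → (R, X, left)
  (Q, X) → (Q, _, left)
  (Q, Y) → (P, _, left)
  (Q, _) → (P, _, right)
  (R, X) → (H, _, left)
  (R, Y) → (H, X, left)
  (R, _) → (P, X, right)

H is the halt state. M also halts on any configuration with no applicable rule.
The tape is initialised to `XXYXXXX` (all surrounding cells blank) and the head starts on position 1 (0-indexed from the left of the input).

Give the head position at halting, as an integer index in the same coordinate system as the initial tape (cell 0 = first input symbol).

5

state=P head=1 tape=X[X]YXXXX_   (P,X)→(P,Y,right)
state=P head=2 tape=XY[Y]XXXX_   (P,Y)→(P,X,right)
state=P head=3 tape=XYX[X]XXX_   (P,X)→(P,Y,right)
state=P head=4 tape=XYXY[X]XX_   (P,X)→(P,Y,right)
state=P head=5 tape=XYXYY[X]X_   (P,X)→(P,Y,right)
state=P head=6 tape=XYXYYY[X]_   (P,X)→(P,Y,right)
state=P head=7 tape=XYXYYYY[_]   (P,_)→(R,X,left)
state=R head=6 tape=XYXYYY[Y]X   (R,Y)→(H,X,left)
state=H head=5 tape=XYXYY[Y]XX
At halt the head is at cell 5.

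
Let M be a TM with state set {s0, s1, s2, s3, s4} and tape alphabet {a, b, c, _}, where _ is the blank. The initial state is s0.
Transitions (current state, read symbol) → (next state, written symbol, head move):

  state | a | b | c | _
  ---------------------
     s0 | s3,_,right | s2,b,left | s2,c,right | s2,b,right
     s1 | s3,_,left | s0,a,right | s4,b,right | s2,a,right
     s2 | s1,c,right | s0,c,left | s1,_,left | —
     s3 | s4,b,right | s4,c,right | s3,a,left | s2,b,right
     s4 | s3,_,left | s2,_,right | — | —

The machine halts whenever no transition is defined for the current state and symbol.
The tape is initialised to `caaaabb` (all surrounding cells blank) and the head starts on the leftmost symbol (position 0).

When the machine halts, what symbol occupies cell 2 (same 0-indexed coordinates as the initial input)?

s0 | __[c]aaaabb   read c → write c, move right, go to s2
s2 | __c[a]aaabb   read a → write c, move right, go to s1
s1 | __cc[a]aabb   read a → write _, move left, go to s3
s3 | __c[c]_aabb   read c → write a, move left, go to s3
s3 | __[c]a_aabb   read c → write a, move left, go to s3
s3 | _[_]aa_aabb   read _ → write b, move right, go to s2
s2 | _b[a]a_aabb   read a → write c, move right, go to s1
s1 | _bc[a]_aabb   read a → write _, move left, go to s3
s3 | _b[c]__aabb   read c → write a, move left, go to s3
s3 | _[b]a__aabb   read b → write c, move right, go to s4
s4 | _c[a]__aabb   read a → write _, move left, go to s3
s3 | _[c]___aabb   read c → write a, move left, go to s3
s3 | [_]a___aabb   read _ → write b, move right, go to s2
s2 | b[a]___aabb   read a → write c, move right, go to s1
s1 | bc[_]__aabb   read _ → write a, move right, go to s2
s2 | bca[_]_aabb
Cell 2 holds _ when M halts.

_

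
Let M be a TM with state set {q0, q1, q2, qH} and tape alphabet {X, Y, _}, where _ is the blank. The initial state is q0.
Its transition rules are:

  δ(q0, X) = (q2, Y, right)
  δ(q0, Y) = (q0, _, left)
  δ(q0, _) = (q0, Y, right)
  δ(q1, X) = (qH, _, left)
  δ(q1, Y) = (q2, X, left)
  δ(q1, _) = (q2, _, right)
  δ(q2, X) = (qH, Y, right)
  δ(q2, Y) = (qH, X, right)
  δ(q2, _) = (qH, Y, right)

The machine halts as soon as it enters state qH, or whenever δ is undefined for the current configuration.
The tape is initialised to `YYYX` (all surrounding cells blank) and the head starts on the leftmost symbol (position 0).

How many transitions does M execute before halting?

state=q0 head=0 tape=___[Y]YYX__   (q0,Y)→(q0,_,left)
state=q0 head=-1 tape=__[_]_YYX__   (q0,_)→(q0,Y,right)
state=q0 head=0 tape=__Y[_]YYX__   (q0,_)→(q0,Y,right)
state=q0 head=1 tape=__YY[Y]YX__   (q0,Y)→(q0,_,left)
state=q0 head=0 tape=__Y[Y]_YX__   (q0,Y)→(q0,_,left)
state=q0 head=-1 tape=__[Y]__YX__   (q0,Y)→(q0,_,left)
state=q0 head=-2 tape=_[_]___YX__   (q0,_)→(q0,Y,right)
state=q0 head=-1 tape=_Y[_]__YX__   (q0,_)→(q0,Y,right)
state=q0 head=0 tape=_YY[_]_YX__   (q0,_)→(q0,Y,right)
state=q0 head=1 tape=_YYY[_]YX__   (q0,_)→(q0,Y,right)
state=q0 head=2 tape=_YYYY[Y]X__   (q0,Y)→(q0,_,left)
state=q0 head=1 tape=_YYY[Y]_X__   (q0,Y)→(q0,_,left)
state=q0 head=0 tape=_YY[Y]__X__   (q0,Y)→(q0,_,left)
state=q0 head=-1 tape=_Y[Y]___X__   (q0,Y)→(q0,_,left)
state=q0 head=-2 tape=_[Y]____X__   (q0,Y)→(q0,_,left)
state=q0 head=-3 tape=[_]_____X__   (q0,_)→(q0,Y,right)
state=q0 head=-2 tape=Y[_]____X__   (q0,_)→(q0,Y,right)
state=q0 head=-1 tape=YY[_]___X__   (q0,_)→(q0,Y,right)
state=q0 head=0 tape=YYY[_]__X__   (q0,_)→(q0,Y,right)
state=q0 head=1 tape=YYYY[_]_X__   (q0,_)→(q0,Y,right)
state=q0 head=2 tape=YYYYY[_]X__   (q0,_)→(q0,Y,right)
state=q0 head=3 tape=YYYYYY[X]__   (q0,X)→(q2,Y,right)
state=q2 head=4 tape=YYYYYYY[_]_   (q2,_)→(qH,Y,right)
state=qH head=5 tape=YYYYYYYY[_]
M halts after 23 transitions.

23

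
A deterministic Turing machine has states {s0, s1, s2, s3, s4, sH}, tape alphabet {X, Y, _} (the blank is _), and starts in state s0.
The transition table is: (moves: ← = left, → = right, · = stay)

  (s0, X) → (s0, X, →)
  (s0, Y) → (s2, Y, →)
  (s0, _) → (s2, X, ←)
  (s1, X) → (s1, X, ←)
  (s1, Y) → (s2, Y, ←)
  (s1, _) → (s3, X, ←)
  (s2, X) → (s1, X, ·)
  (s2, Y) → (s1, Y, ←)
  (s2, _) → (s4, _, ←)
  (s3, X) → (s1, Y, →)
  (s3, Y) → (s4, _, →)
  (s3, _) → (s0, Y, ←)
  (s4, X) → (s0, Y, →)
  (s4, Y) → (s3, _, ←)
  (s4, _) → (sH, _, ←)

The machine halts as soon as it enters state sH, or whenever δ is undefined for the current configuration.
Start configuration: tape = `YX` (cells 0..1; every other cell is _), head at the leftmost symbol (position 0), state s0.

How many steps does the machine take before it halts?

6

s0 | ___[Y]X   read Y → write Y, move →, go to s2
s2 | ___Y[X]   read X → write X, move ·, go to s1
s1 | ___Y[X]   read X → write X, move ←, go to s1
s1 | ___[Y]X   read Y → write Y, move ←, go to s2
s2 | __[_]YX   read _ → write _, move ←, go to s4
s4 | _[_]_YX   read _ → write _, move ←, go to sH
sH | [_]__YX
M halts after 6 transitions.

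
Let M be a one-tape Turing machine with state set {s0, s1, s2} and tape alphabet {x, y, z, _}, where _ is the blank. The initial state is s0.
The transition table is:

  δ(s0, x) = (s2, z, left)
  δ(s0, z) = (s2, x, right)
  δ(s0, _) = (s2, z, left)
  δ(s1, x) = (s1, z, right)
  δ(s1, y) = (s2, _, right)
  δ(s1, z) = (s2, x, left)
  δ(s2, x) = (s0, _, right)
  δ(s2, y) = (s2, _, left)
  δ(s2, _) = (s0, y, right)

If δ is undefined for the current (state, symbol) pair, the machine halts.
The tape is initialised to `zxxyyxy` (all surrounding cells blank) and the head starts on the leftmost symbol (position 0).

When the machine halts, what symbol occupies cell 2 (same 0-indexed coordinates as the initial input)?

y

state=s0 head=0 tape=[z]xxyyxy   (s0,z)→(s2,x,right)
state=s2 head=1 tape=x[x]xyyxy   (s2,x)→(s0,_,right)
state=s0 head=2 tape=x_[x]yyxy   (s0,x)→(s2,z,left)
state=s2 head=1 tape=x[_]zyyxy   (s2,_)→(s0,y,right)
state=s0 head=2 tape=xy[z]yyxy   (s0,z)→(s2,x,right)
state=s2 head=3 tape=xyx[y]yxy   (s2,y)→(s2,_,left)
state=s2 head=2 tape=xy[x]_yxy   (s2,x)→(s0,_,right)
state=s0 head=3 tape=xy_[_]yxy   (s0,_)→(s2,z,left)
state=s2 head=2 tape=xy[_]zyxy   (s2,_)→(s0,y,right)
state=s0 head=3 tape=xyy[z]yxy   (s0,z)→(s2,x,right)
state=s2 head=4 tape=xyyx[y]xy   (s2,y)→(s2,_,left)
state=s2 head=3 tape=xyy[x]_xy   (s2,x)→(s0,_,right)
state=s0 head=4 tape=xyy_[_]xy   (s0,_)→(s2,z,left)
state=s2 head=3 tape=xyy[_]zxy   (s2,_)→(s0,y,right)
state=s0 head=4 tape=xyyy[z]xy   (s0,z)→(s2,x,right)
state=s2 head=5 tape=xyyyx[x]y   (s2,x)→(s0,_,right)
state=s0 head=6 tape=xyyyx_[y]
Cell 2 holds y when M halts.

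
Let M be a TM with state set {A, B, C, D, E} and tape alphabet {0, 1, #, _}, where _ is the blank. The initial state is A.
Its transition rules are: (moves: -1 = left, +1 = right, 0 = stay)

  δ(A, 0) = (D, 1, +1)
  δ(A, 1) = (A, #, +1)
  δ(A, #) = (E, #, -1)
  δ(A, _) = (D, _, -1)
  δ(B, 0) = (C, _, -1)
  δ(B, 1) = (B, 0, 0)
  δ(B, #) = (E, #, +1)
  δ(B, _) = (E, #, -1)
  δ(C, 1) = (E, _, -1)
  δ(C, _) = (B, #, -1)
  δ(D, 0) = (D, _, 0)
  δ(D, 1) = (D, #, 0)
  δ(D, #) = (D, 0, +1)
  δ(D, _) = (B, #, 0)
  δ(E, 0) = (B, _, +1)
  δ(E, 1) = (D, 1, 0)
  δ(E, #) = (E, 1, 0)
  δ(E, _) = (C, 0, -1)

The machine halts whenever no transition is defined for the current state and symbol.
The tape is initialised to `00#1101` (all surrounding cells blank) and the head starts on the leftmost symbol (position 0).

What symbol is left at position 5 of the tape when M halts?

#

state=A head=0 tape=[0]0#1101__   (A,0)→(D,1,+1)
state=D head=1 tape=1[0]#1101__   (D,0)→(D,_,0)
state=D head=1 tape=1[_]#1101__   (D,_)→(B,#,0)
state=B head=1 tape=1[#]#1101__   (B,#)→(E,#,+1)
state=E head=2 tape=1#[#]1101__   (E,#)→(E,1,0)
state=E head=2 tape=1#[1]1101__   (E,1)→(D,1,0)
state=D head=2 tape=1#[1]1101__   (D,1)→(D,#,0)
state=D head=2 tape=1#[#]1101__   (D,#)→(D,0,+1)
state=D head=3 tape=1#0[1]101__   (D,1)→(D,#,0)
state=D head=3 tape=1#0[#]101__   (D,#)→(D,0,+1)
state=D head=4 tape=1#00[1]01__   (D,1)→(D,#,0)
state=D head=4 tape=1#00[#]01__   (D,#)→(D,0,+1)
state=D head=5 tape=1#000[0]1__   (D,0)→(D,_,0)
state=D head=5 tape=1#000[_]1__   (D,_)→(B,#,0)
state=B head=5 tape=1#000[#]1__   (B,#)→(E,#,+1)
state=E head=6 tape=1#000#[1]__   (E,1)→(D,1,0)
state=D head=6 tape=1#000#[1]__   (D,1)→(D,#,0)
state=D head=6 tape=1#000#[#]__   (D,#)→(D,0,+1)
state=D head=7 tape=1#000#0[_]_   (D,_)→(B,#,0)
state=B head=7 tape=1#000#0[#]_   (B,#)→(E,#,+1)
state=E head=8 tape=1#000#0#[_]   (E,_)→(C,0,-1)
state=C head=7 tape=1#000#0[#]0
Cell 5 holds # when M halts.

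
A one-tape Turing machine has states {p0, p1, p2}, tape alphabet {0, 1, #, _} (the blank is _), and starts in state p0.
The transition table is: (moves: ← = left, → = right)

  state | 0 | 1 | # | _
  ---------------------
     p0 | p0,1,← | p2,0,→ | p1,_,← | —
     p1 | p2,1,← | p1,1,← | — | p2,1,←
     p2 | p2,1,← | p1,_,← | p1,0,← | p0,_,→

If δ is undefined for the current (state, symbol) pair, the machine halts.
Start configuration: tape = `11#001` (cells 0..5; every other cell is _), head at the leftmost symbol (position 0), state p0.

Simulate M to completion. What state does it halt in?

p0 | _[1]1#001   read 1 → write 0, move →, go to p2
p2 | _0[1]#001   read 1 → write _, move ←, go to p1
p1 | _[0]_#001   read 0 → write 1, move ←, go to p2
p2 | [_]1_#001   read _ → write _, move →, go to p0
p0 | _[1]_#001   read 1 → write 0, move →, go to p2
p2 | _0[_]#001   read _ → write _, move →, go to p0
p0 | _0_[#]001   read # → write _, move ←, go to p1
p1 | _0[_]_001   read _ → write 1, move ←, go to p2
p2 | _[0]1_001   read 0 → write 1, move ←, go to p2
p2 | [_]11_001   read _ → write _, move →, go to p0
p0 | _[1]1_001   read 1 → write 0, move →, go to p2
p2 | _0[1]_001   read 1 → write _, move ←, go to p1
p1 | _[0]__001   read 0 → write 1, move ←, go to p2
p2 | [_]1__001   read _ → write _, move →, go to p0
p0 | _[1]__001   read 1 → write 0, move →, go to p2
p2 | _0[_]_001   read _ → write _, move →, go to p0
p0 | _0_[_]001
No transition is defined for (p0, _); M halts in state p0.

p0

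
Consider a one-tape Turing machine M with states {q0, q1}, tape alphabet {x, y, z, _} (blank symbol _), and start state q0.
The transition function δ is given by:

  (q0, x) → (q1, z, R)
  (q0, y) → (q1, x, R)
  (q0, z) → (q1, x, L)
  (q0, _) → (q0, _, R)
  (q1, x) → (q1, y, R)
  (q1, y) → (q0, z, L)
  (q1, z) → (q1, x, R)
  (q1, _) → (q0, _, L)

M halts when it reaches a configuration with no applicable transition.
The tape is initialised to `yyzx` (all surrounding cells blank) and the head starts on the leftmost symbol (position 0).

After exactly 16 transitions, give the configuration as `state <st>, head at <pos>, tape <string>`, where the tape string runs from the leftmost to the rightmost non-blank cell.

state q1, head at 4, tape zxyx

state=q0 head=0 tape=[y]yzx_   (q0,y)→(q1,x,R)
state=q1 head=1 tape=x[y]zx_   (q1,y)→(q0,z,L)
state=q0 head=0 tape=[x]zzx_   (q0,x)→(q1,z,R)
state=q1 head=1 tape=z[z]zx_   (q1,z)→(q1,x,R)
state=q1 head=2 tape=zx[z]x_   (q1,z)→(q1,x,R)
state=q1 head=3 tape=zxx[x]_   (q1,x)→(q1,y,R)
state=q1 head=4 tape=zxxy[_]   (q1,_)→(q0,_,L)
state=q0 head=3 tape=zxx[y]_   (q0,y)→(q1,x,R)
state=q1 head=4 tape=zxxx[_]   (q1,_)→(q0,_,L)
state=q0 head=3 tape=zxx[x]_   (q0,x)→(q1,z,R)
state=q1 head=4 tape=zxxz[_]   (q1,_)→(q0,_,L)
state=q0 head=3 tape=zxx[z]_   (q0,z)→(q1,x,L)
state=q1 head=2 tape=zx[x]x_   (q1,x)→(q1,y,R)
state=q1 head=3 tape=zxy[x]_   (q1,x)→(q1,y,R)
state=q1 head=4 tape=zxyy[_]   (q1,_)→(q0,_,L)
state=q0 head=3 tape=zxy[y]_   (q0,y)→(q1,x,R)
state=q1 head=4 tape=zxyx[_]
After 16 steps: state q1, head at 4, tape zxyx.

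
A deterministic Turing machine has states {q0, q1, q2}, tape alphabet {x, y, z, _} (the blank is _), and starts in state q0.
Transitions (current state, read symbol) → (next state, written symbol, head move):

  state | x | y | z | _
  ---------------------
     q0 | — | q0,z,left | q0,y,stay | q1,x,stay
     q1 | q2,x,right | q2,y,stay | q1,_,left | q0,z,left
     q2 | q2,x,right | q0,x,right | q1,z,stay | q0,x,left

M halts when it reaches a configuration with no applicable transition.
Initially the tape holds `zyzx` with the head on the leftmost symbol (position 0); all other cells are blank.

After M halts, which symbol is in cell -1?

q0 | _[z]yzx   read z → write y, move stay, go to q0
q0 | _[y]yzx   read y → write z, move left, go to q0
q0 | [_]zyzx   read _ → write x, move stay, go to q1
q1 | [x]zyzx   read x → write x, move right, go to q2
q2 | x[z]yzx   read z → write z, move stay, go to q1
q1 | x[z]yzx   read z → write _, move left, go to q1
q1 | [x]_yzx   read x → write x, move right, go to q2
q2 | x[_]yzx   read _ → write x, move left, go to q0
q0 | [x]xyzx
Cell -1 holds x when M halts.

x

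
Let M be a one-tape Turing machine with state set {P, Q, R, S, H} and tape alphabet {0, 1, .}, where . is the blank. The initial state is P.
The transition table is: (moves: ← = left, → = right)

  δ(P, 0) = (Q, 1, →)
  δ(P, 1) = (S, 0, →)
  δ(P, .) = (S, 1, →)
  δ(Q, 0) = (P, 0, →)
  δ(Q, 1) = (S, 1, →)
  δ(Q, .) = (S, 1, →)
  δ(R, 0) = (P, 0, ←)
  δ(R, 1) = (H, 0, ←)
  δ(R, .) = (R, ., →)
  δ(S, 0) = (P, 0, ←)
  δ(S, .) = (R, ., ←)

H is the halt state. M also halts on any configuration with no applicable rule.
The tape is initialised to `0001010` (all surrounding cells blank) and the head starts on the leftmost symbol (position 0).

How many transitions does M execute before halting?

P | [0]001010..   read 0 → write 1, move →, go to Q
Q | 1[0]01010..   read 0 → write 0, move →, go to P
P | 10[0]1010..   read 0 → write 1, move →, go to Q
Q | 101[1]010..   read 1 → write 1, move →, go to S
S | 1011[0]10..   read 0 → write 0, move ←, go to P
P | 101[1]010..   read 1 → write 0, move →, go to S
S | 1010[0]10..   read 0 → write 0, move ←, go to P
P | 101[0]010..   read 0 → write 1, move →, go to Q
Q | 1011[0]10..   read 0 → write 0, move →, go to P
P | 10110[1]0..   read 1 → write 0, move →, go to S
S | 101100[0]..   read 0 → write 0, move ←, go to P
P | 10110[0]0..   read 0 → write 1, move →, go to Q
Q | 101101[0]..   read 0 → write 0, move →, go to P
P | 1011010[.].   read . → write 1, move →, go to S
S | 10110101[.]   read . → write ., move ←, go to R
R | 1011010[1].   read 1 → write 0, move ←, go to H
H | 101101[0]0.
M halts after 16 transitions.

16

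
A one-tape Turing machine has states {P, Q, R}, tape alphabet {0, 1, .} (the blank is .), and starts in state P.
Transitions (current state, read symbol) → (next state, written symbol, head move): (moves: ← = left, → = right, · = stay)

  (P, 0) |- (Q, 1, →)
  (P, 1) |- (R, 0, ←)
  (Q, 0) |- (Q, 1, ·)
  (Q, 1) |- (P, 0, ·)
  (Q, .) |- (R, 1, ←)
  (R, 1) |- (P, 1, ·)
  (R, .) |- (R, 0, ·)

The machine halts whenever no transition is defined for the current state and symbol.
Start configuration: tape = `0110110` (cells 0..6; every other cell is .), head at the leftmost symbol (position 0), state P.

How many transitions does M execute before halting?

state=P head=0 tape=.[0]110110.   (P,0)→(Q,1,→)
state=Q head=1 tape=.1[1]10110.   (Q,1)→(P,0,·)
state=P head=1 tape=.1[0]10110.   (P,0)→(Q,1,→)
state=Q head=2 tape=.11[1]0110.   (Q,1)→(P,0,·)
state=P head=2 tape=.11[0]0110.   (P,0)→(Q,1,→)
state=Q head=3 tape=.111[0]110.   (Q,0)→(Q,1,·)
state=Q head=3 tape=.111[1]110.   (Q,1)→(P,0,·)
state=P head=3 tape=.111[0]110.   (P,0)→(Q,1,→)
state=Q head=4 tape=.1111[1]10.   (Q,1)→(P,0,·)
state=P head=4 tape=.1111[0]10.   (P,0)→(Q,1,→)
state=Q head=5 tape=.11111[1]0.   (Q,1)→(P,0,·)
state=P head=5 tape=.11111[0]0.   (P,0)→(Q,1,→)
state=Q head=6 tape=.111111[0].   (Q,0)→(Q,1,·)
state=Q head=6 tape=.111111[1].   (Q,1)→(P,0,·)
state=P head=6 tape=.111111[0].   (P,0)→(Q,1,→)
state=Q head=7 tape=.1111111[.]   (Q,.)→(R,1,←)
state=R head=6 tape=.111111[1]1   (R,1)→(P,1,·)
state=P head=6 tape=.111111[1]1   (P,1)→(R,0,←)
state=R head=5 tape=.11111[1]01   (R,1)→(P,1,·)
state=P head=5 tape=.11111[1]01   (P,1)→(R,0,←)
state=R head=4 tape=.1111[1]001   (R,1)→(P,1,·)
state=P head=4 tape=.1111[1]001   (P,1)→(R,0,←)
state=R head=3 tape=.111[1]0001   (R,1)→(P,1,·)
state=P head=3 tape=.111[1]0001   (P,1)→(R,0,←)
state=R head=2 tape=.11[1]00001   (R,1)→(P,1,·)
state=P head=2 tape=.11[1]00001   (P,1)→(R,0,←)
state=R head=1 tape=.1[1]000001   (R,1)→(P,1,·)
state=P head=1 tape=.1[1]000001   (P,1)→(R,0,←)
state=R head=0 tape=.[1]0000001   (R,1)→(P,1,·)
state=P head=0 tape=.[1]0000001   (P,1)→(R,0,←)
state=R head=-1 tape=[.]00000001   (R,.)→(R,0,·)
state=R head=-1 tape=[0]00000001
M halts after 31 transitions.

31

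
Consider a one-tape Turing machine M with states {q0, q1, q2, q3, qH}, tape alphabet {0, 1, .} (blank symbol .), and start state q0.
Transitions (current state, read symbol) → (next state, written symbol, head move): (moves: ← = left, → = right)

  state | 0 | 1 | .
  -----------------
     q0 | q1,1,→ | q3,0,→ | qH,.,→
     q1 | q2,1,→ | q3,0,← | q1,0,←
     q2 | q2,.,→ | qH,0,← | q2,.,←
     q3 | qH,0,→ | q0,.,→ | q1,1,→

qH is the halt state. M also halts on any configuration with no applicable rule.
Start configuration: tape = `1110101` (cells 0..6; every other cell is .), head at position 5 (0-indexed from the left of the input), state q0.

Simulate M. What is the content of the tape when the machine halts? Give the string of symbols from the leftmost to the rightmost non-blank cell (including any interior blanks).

1110110

q0 | 11101[0]1..   read 0 → write 1, move →, go to q1
q1 | 111011[1]..   read 1 → write 0, move ←, go to q3
q3 | 11101[1]0..   read 1 → write ., move →, go to q0
q0 | 11101.[0]..   read 0 → write 1, move →, go to q1
q1 | 11101.1[.].   read . → write 0, move ←, go to q1
q1 | 11101.[1]0.   read 1 → write 0, move ←, go to q3
q3 | 11101[.]00.   read . → write 1, move →, go to q1
q1 | 111011[0]0.   read 0 → write 1, move →, go to q2
q2 | 1110111[0].   read 0 → write ., move →, go to q2
q2 | 1110111.[.]   read . → write ., move ←, go to q2
q2 | 1110111[.].   read . → write ., move ←, go to q2
q2 | 111011[1]..   read 1 → write 0, move ←, go to qH
qH | 11101[1]0..
The non-blank tape span at halt is 1110110.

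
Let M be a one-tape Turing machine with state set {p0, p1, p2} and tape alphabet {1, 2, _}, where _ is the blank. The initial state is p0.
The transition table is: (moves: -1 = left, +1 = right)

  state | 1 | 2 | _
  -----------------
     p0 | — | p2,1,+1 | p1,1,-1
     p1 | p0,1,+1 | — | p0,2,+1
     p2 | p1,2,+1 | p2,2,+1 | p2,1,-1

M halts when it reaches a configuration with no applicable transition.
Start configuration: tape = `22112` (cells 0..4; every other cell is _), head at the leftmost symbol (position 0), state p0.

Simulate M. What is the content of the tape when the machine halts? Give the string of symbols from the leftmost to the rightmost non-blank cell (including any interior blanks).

p0 | [2]2112__   read 2 → write 1, move +1, go to p2
p2 | 1[2]112__   read 2 → write 2, move +1, go to p2
p2 | 12[1]12__   read 1 → write 2, move +1, go to p1
p1 | 122[1]2__   read 1 → write 1, move +1, go to p0
p0 | 1221[2]__   read 2 → write 1, move +1, go to p2
p2 | 12211[_]_   read _ → write 1, move -1, go to p2
p2 | 1221[1]1_   read 1 → write 2, move +1, go to p1
p1 | 12212[1]_   read 1 → write 1, move +1, go to p0
p0 | 122121[_]   read _ → write 1, move -1, go to p1
p1 | 12212[1]1   read 1 → write 1, move +1, go to p0
p0 | 122121[1]
The non-blank tape span at halt is 1221211.

1221211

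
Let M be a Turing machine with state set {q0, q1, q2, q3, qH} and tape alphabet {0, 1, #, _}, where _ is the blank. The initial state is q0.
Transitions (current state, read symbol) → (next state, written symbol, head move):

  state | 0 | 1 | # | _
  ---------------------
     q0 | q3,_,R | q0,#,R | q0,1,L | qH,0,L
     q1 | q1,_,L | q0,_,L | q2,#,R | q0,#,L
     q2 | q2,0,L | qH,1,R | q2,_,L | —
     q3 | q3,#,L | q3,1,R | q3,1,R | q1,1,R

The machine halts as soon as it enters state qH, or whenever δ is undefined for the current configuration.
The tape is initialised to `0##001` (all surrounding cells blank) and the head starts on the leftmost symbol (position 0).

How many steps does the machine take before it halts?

state=q0 head=0 tape=[0]##001___   (q0,0)→(q3,_,R)
state=q3 head=1 tape=_[#]#001___   (q3,#)→(q3,1,R)
state=q3 head=2 tape=_1[#]001___   (q3,#)→(q3,1,R)
state=q3 head=3 tape=_11[0]01___   (q3,0)→(q3,#,L)
state=q3 head=2 tape=_1[1]#01___   (q3,1)→(q3,1,R)
state=q3 head=3 tape=_11[#]01___   (q3,#)→(q3,1,R)
state=q3 head=4 tape=_111[0]1___   (q3,0)→(q3,#,L)
state=q3 head=3 tape=_11[1]#1___   (q3,1)→(q3,1,R)
state=q3 head=4 tape=_111[#]1___   (q3,#)→(q3,1,R)
state=q3 head=5 tape=_1111[1]___   (q3,1)→(q3,1,R)
state=q3 head=6 tape=_11111[_]__   (q3,_)→(q1,1,R)
state=q1 head=7 tape=_111111[_]_   (q1,_)→(q0,#,L)
state=q0 head=6 tape=_11111[1]#_   (q0,1)→(q0,#,R)
state=q0 head=7 tape=_11111#[#]_   (q0,#)→(q0,1,L)
state=q0 head=6 tape=_11111[#]1_   (q0,#)→(q0,1,L)
state=q0 head=5 tape=_1111[1]11_   (q0,1)→(q0,#,R)
state=q0 head=6 tape=_1111#[1]1_   (q0,1)→(q0,#,R)
state=q0 head=7 tape=_1111##[1]_   (q0,1)→(q0,#,R)
state=q0 head=8 tape=_1111###[_]   (q0,_)→(qH,0,L)
state=qH head=7 tape=_1111##[#]0
M halts after 19 transitions.

19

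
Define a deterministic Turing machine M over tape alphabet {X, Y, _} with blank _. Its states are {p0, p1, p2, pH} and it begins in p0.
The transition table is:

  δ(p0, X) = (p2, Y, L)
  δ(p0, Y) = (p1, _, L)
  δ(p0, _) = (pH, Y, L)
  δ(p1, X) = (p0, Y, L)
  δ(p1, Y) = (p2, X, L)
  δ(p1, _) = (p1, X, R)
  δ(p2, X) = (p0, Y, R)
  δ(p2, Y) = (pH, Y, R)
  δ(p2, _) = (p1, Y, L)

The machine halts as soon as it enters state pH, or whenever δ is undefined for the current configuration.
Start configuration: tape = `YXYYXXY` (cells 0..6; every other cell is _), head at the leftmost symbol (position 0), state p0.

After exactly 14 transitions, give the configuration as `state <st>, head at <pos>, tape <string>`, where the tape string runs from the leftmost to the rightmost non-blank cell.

state=p0 head=0 tape=___[Y]XYYXXY   (p0,Y)→(p1,_,L)
state=p1 head=-1 tape=__[_]_XYYXXY   (p1,_)→(p1,X,R)
state=p1 head=0 tape=__X[_]XYYXXY   (p1,_)→(p1,X,R)
state=p1 head=1 tape=__XX[X]YYXXY   (p1,X)→(p0,Y,L)
state=p0 head=0 tape=__X[X]YYYXXY   (p0,X)→(p2,Y,L)
state=p2 head=-1 tape=__[X]YYYYXXY   (p2,X)→(p0,Y,R)
state=p0 head=0 tape=__Y[Y]YYYXXY   (p0,Y)→(p1,_,L)
state=p1 head=-1 tape=__[Y]_YYYXXY   (p1,Y)→(p2,X,L)
state=p2 head=-2 tape=_[_]X_YYYXXY   (p2,_)→(p1,Y,L)
state=p1 head=-3 tape=[_]YX_YYYXXY   (p1,_)→(p1,X,R)
state=p1 head=-2 tape=X[Y]X_YYYXXY   (p1,Y)→(p2,X,L)
state=p2 head=-3 tape=[X]XX_YYYXXY   (p2,X)→(p0,Y,R)
state=p0 head=-2 tape=Y[X]X_YYYXXY   (p0,X)→(p2,Y,L)
state=p2 head=-3 tape=[Y]YX_YYYXXY   (p2,Y)→(pH,Y,R)
state=pH head=-2 tape=Y[Y]X_YYYXXY
After 14 steps: state pH, head at -2, tape YYX_YYYXXY.

state pH, head at -2, tape YYX_YYYXXY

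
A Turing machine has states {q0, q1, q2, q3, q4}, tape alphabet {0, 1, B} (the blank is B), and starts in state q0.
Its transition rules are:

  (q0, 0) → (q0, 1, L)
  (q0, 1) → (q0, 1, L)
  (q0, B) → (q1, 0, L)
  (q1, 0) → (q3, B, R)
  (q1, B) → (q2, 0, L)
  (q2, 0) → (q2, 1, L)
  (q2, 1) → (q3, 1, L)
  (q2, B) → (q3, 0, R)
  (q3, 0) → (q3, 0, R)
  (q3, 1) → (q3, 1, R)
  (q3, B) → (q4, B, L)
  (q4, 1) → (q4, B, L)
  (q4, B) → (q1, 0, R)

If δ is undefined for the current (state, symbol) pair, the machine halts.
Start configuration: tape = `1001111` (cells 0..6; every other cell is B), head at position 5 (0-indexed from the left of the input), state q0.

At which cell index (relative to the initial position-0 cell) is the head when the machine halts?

-1

q0 | BBB10011[1]1B   read 1 → write 1, move L, go to q0
q0 | BBB1001[1]11B   read 1 → write 1, move L, go to q0
q0 | BBB100[1]111B   read 1 → write 1, move L, go to q0
q0 | BBB10[0]1111B   read 0 → write 1, move L, go to q0
q0 | BBB1[0]11111B   read 0 → write 1, move L, go to q0
q0 | BBB[1]111111B   read 1 → write 1, move L, go to q0
q0 | BB[B]1111111B   read B → write 0, move L, go to q1
q1 | B[B]01111111B   read B → write 0, move L, go to q2
q2 | [B]001111111B   read B → write 0, move R, go to q3
q3 | 0[0]01111111B   read 0 → write 0, move R, go to q3
q3 | 00[0]1111111B   read 0 → write 0, move R, go to q3
q3 | 000[1]111111B   read 1 → write 1, move R, go to q3
q3 | 0001[1]11111B   read 1 → write 1, move R, go to q3
q3 | 00011[1]1111B   read 1 → write 1, move R, go to q3
q3 | 000111[1]111B   read 1 → write 1, move R, go to q3
q3 | 0001111[1]11B   read 1 → write 1, move R, go to q3
q3 | 00011111[1]1B   read 1 → write 1, move R, go to q3
q3 | 000111111[1]B   read 1 → write 1, move R, go to q3
q3 | 0001111111[B]   read B → write B, move L, go to q4
q4 | 000111111[1]B   read 1 → write B, move L, go to q4
q4 | 00011111[1]BB   read 1 → write B, move L, go to q4
q4 | 0001111[1]BBB   read 1 → write B, move L, go to q4
q4 | 000111[1]BBBB   read 1 → write B, move L, go to q4
q4 | 00011[1]BBBBB   read 1 → write B, move L, go to q4
q4 | 0001[1]BBBBBB   read 1 → write B, move L, go to q4
q4 | 000[1]BBBBBBB   read 1 → write B, move L, go to q4
q4 | 00[0]BBBBBBBB
At halt the head is at cell -1.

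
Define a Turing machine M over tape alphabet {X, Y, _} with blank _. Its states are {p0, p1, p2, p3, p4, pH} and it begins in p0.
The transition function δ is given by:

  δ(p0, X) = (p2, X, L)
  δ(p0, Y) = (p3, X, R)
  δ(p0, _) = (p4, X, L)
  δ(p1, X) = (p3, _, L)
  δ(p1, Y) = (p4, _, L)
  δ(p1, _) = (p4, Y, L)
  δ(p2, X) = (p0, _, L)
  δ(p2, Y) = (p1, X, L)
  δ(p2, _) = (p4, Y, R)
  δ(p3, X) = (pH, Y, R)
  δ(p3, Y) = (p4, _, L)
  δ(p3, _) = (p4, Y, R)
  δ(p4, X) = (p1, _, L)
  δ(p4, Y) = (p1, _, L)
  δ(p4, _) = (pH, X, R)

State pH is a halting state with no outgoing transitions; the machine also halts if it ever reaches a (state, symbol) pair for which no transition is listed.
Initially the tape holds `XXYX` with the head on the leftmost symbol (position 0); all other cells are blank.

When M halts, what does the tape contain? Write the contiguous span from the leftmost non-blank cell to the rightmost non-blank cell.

p0 | __[X]XYX   read X → write X, move L, go to p2
p2 | _[_]XXYX   read _ → write Y, move R, go to p4
p4 | _Y[X]XYX   read X → write _, move L, go to p1
p1 | _[Y]_XYX   read Y → write _, move L, go to p4
p4 | [_]__XYX   read _ → write X, move R, go to pH
pH | X[_]_XYX
The non-blank tape span at halt is X__XYX.

X__XYX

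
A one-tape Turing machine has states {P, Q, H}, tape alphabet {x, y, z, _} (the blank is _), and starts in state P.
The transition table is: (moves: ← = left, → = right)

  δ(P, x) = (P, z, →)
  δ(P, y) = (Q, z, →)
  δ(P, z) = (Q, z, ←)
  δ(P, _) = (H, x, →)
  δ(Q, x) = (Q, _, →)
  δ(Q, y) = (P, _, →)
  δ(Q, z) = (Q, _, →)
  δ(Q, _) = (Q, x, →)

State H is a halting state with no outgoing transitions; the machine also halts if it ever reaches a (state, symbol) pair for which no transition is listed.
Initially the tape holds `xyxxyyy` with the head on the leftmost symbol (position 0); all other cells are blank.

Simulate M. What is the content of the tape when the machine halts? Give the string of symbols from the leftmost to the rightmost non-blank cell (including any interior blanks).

zz___z_x

state=P head=0 tape=[x]yxxyyy__   (P,x)→(P,z,→)
state=P head=1 tape=z[y]xxyyy__   (P,y)→(Q,z,→)
state=Q head=2 tape=zz[x]xyyy__   (Q,x)→(Q,_,→)
state=Q head=3 tape=zz_[x]yyy__   (Q,x)→(Q,_,→)
state=Q head=4 tape=zz__[y]yy__   (Q,y)→(P,_,→)
state=P head=5 tape=zz___[y]y__   (P,y)→(Q,z,→)
state=Q head=6 tape=zz___z[y]__   (Q,y)→(P,_,→)
state=P head=7 tape=zz___z_[_]_   (P,_)→(H,x,→)
state=H head=8 tape=zz___z_x[_]
The non-blank tape span at halt is zz___z_x.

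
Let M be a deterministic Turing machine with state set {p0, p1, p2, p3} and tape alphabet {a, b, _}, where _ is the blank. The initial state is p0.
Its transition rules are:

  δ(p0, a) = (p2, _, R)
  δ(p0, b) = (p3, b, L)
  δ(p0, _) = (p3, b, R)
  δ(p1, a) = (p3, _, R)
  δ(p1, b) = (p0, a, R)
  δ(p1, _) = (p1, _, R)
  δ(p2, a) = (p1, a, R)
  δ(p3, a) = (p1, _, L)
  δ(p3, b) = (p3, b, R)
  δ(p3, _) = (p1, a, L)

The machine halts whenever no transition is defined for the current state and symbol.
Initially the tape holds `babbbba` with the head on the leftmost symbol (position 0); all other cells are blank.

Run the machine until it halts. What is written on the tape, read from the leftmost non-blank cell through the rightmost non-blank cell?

state=p0 head=0 tape=__[b]abbbba__   (p0,b)→(p3,b,L)
state=p3 head=-1 tape=_[_]babbbba__   (p3,_)→(p1,a,L)
state=p1 head=-2 tape=[_]ababbbba__   (p1,_)→(p1,_,R)
state=p1 head=-1 tape=_[a]babbbba__   (p1,a)→(p3,_,R)
state=p3 head=0 tape=__[b]abbbba__   (p3,b)→(p3,b,R)
state=p3 head=1 tape=__b[a]bbbba__   (p3,a)→(p1,_,L)
state=p1 head=0 tape=__[b]_bbbba__   (p1,b)→(p0,a,R)
state=p0 head=1 tape=__a[_]bbbba__   (p0,_)→(p3,b,R)
state=p3 head=2 tape=__ab[b]bbba__   (p3,b)→(p3,b,R)
state=p3 head=3 tape=__abb[b]bba__   (p3,b)→(p3,b,R)
state=p3 head=4 tape=__abbb[b]ba__   (p3,b)→(p3,b,R)
state=p3 head=5 tape=__abbbb[b]a__   (p3,b)→(p3,b,R)
state=p3 head=6 tape=__abbbbb[a]__   (p3,a)→(p1,_,L)
state=p1 head=5 tape=__abbbb[b]___   (p1,b)→(p0,a,R)
state=p0 head=6 tape=__abbbba[_]__   (p0,_)→(p3,b,R)
state=p3 head=7 tape=__abbbbab[_]_   (p3,_)→(p1,a,L)
state=p1 head=6 tape=__abbbba[b]a_   (p1,b)→(p0,a,R)
state=p0 head=7 tape=__abbbbaa[a]_   (p0,a)→(p2,_,R)
state=p2 head=8 tape=__abbbbaa_[_]
The non-blank tape span at halt is abbbbaa.

abbbbaa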